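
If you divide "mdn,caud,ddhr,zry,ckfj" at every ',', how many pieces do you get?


Input string: 'mdn,caud,ddhr,zry,ckfj'
Delimiter: ','
Split result: 'mdn', 'caud', 'ddhr', 'zry', 'ckfj'
Number of parts: 5


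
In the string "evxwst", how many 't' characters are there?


Input string: 'evxwst'
Target character: 't'
Scan each position: s[5]='t'
Matches found at indices: 5
Total: 1


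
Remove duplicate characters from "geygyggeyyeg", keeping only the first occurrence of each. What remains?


Input: 'geygyggeyyeg'
Operation: keep first occurrence of each character
Scan: s[0]='g' new -> keep; s[1]='e' new -> keep; s[2]='y' new -> keep; s[3]='g' seen -> skip; s[4]='y' seen -> skip; s[5]='g' seen -> skip; s[6]='g' seen -> skip; s[7]='e' seen -> skip; s[8]='y' seen -> skip; s[9]='y' seen -> skip; s[10]='e' seen -> skip; s[11]='g' seen -> skip
Result: gey


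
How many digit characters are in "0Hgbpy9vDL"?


Input string: '0Hgbpy9vDL'
Operation: count digit characters (0-9)
Scan: '0'(digit), 'H', 'g', 'b', 'p', 'y', '9'(digit), 'v', 'D', 'L'
Digits found: 2
Result: 2


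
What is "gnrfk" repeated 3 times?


Input string: 'gnrfk'
Operation: repeat 3 times
Concatenation: 'gnrfk' + 'gnrfk' + 'gnrfk'
Result: gnrfkgnrfkgnrfk


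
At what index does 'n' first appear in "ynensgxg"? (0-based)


Input string: 'ynensgxg'
Target: 'n'
Scanning left to right: s[0]='y', s[1]='n'
First match at index: 1


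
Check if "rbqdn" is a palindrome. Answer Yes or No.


Input string: 'rbqdn'
Reversed: 'ndqbr'
Compare pairs: s[0]='r' vs s[4]='n' (mismatch), s[1]='b' vs s[3]='d' (mismatch)
Palindrome: No


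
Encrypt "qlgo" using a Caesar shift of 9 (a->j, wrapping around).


Input: 'qlgo', shift = 9
Operation: for each letter, (position + 9) mod 26
Mapping: 'q'(16+9=25)->'z', 'l'(11+9=20)->'u', 'g'(6+9=15)->'p', 'o'(14+9=23)->'x'
Result: zupx


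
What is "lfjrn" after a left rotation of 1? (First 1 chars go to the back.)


Input: 'lfjrn', shift = 1
Operation: split at index 1 and swap parts
Front part s[0:1] = 'l'
Back part s[1:] = 'fjrn'
Rotated = back + front = 'fjrn' + 'l'
Result: fjrnl


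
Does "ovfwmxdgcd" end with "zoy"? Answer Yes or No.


Input string: 'ovfwmxdgcd'
Suffix to check: 'zoy'
Last 3 characters of input: 'gcd'
Match: False
Result: No


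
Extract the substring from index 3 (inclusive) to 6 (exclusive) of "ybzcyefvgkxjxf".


Input string: 'ybzcyefvgkxjxf'
Operation: slice [3:6]
Extract characters: s[3]='c', s[4]='y', s[5]='e'
Result: cye


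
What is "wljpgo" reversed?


Input string: 'wljpgo'
Operation: reverse character order
Original order: 'w' -> 'l' -> 'j' -> 'p' -> 'g' -> 'o'
Reversed order: 'o' -> 'g' -> 'p' -> 'j' -> 'l' -> 'w'
Result: ogpjlw


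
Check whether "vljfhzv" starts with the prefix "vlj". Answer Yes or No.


Input string: 'vljfhzv'
Prefix to check: 'vlj'
First 3 characters of input: 'vlj'
Match: True
Result: Yes


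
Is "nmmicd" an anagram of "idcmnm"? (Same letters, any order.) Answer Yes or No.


String 1: 'idcmnm' -> sorted: 'cdimmn'
String 2: 'nmmicd' -> sorted: 'cdimmn'
Compare sorted forms: 'cdimmn' == 'cdimmn'
Anagram: Yes


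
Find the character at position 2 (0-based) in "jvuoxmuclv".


Input string: 'jvuoxmuclv'
Operation: get character at index 2
Index mapping: s[0]='j', s[1]='v', s[2]='u'
Result: 'u'


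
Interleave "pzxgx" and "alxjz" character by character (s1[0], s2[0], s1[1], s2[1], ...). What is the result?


String 1: 'pzxgx'
String 2: 'alxjz'
Operation: alternate characters
Pairs: 'p'+'a', 'z'+'l', 'x'+'x', 'g'+'j', 'x'+'z'
Result: pazlxxgjxz


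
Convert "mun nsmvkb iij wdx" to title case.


Input string: 'mun nsmvkb iij wdx'
Operation: capitalize first letter of each word
Word transformations: 'mun'->'Mun', 'nsmvkb'->'Nsmvkb', 'iij'->'Iij', 'wdx'->'Wdx'
Result: Mun Nsmvkb Iij Wdx


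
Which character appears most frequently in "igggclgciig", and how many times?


Input: 'igggclgciig'
Operation: tally each character
Counts: 'c':2, 'g':5, 'i':3, 'l':1
Maximum: 'g' appears 5 times


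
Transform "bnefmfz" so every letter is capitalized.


Input string: 'bnefmfz'
Operation: convert each letter to uppercase
Mapping: 'b'->'B', 'n'->'N', 'e'->'E', 'f'->'F', 'm'->'M', 'f'->'F', 'z'->'Z'
Result: BNEFMFZ


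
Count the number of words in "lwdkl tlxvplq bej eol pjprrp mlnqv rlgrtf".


Input string: 'lwdkl tlxvplq bej eol pjprrp mlnqv rlgrtf'
Operation: split by spaces
Words found: 'lwdkl', 'tlxvplq', 'bej', 'eol', 'pjprrp', 'mlnqv', 'rlgrtf'
Word count: 7


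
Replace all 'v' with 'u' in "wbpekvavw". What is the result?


Input string: 'wbpekvavw'
Operation: replace 'v' with 'u'
Positions of 'v': 5, 7
After replacement: wbpekuauw


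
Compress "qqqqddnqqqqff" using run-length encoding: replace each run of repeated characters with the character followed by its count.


Input: 'qqqqddnqqqqff'
Operation: identify consecutive runs
Runs: 'qqqq' -> q4, 'dd' -> d2, 'n' -> n1, 'qqqq' -> q4, 'ff' -> f2
Encoded: q4d2n1q4f2


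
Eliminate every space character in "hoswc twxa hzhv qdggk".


Input string: 'hoswc twxa hzhv qdggk'
Operation: remove all spaces
Words: 'hoswc', 'twxa', 'hzhv', 'qdggk'
Join without spaces: hoswctwxahzhvqdggk


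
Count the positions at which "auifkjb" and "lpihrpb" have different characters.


String 1: 'auifkjb'
String 2: 'lpihrpb'
Compare each position: pos 0: 'a'!='l', pos 1: 'u'!='p', pos 2: 'i'=='i', pos 3: 'f'!='h', pos 4: 'k'!='r', pos 5: 'j'!='p', pos 6: 'b'=='b'
Differing positions: 5
Hamming distance: 5


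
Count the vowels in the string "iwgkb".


Input string: 'iwgkb'
Operation: count vowels (a, e, i, o, u)
Scan: s[0]='i' (vowel), s[1]='w', s[2]='g', s[3]='k', s[4]='b'
Vowels found: 1
Result: 1


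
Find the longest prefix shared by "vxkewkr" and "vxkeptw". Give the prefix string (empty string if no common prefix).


String 1: 'vxkewkr'
String 2: 'vxkeptw'
Compare position by position:
pos 0: 'v' vs 'v' match
pos 1: 'x' vs 'x' match
pos 2: 'k' vs 'k' match
pos 3: 'e' vs 'e' match
pos 4: 'w' vs 'p' differ -> stop
Longest common prefix: "vxke" (length 4)


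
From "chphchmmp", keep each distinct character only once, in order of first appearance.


Input: 'chphchmmp'
Operation: keep first occurrence of each character
Scan: s[0]='c' new -> keep; s[1]='h' new -> keep; s[2]='p' new -> keep; s[3]='h' seen -> skip; s[4]='c' seen -> skip; s[5]='h' seen -> skip; s[6]='m' new -> keep; s[7]='m' seen -> skip; s[8]='p' seen -> skip
Result: chpm


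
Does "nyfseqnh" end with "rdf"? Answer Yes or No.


Input string: 'nyfseqnh'
Suffix to check: 'rdf'
Last 3 characters of input: 'qnh'
Match: False
Result: No


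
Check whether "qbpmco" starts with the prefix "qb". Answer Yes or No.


Input string: 'qbpmco'
Prefix to check: 'qb'
First 2 characters of input: 'qb'
Match: True
Result: Yes


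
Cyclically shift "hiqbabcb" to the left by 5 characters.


Input: 'hiqbabcb', shift = 5
Operation: split at index 5 and swap parts
Front part s[0:5] = 'hiqba'
Back part s[5:] = 'bcb'
Rotated = back + front = 'bcb' + 'hiqba'
Result: bcbhiqba


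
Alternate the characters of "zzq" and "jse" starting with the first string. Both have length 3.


String 1: 'zzq'
String 2: 'jse'
Operation: alternate characters
Pairs: 'z'+'j', 'z'+'s', 'q'+'e'
Result: zjzsqe


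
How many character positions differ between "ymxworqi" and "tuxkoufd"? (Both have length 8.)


String 1: 'ymxworqi'
String 2: 'tuxkoufd'
Compare each position: pos 0: 'y'!='t', pos 1: 'm'!='u', pos 2: 'x'=='x', pos 3: 'w'!='k', pos 4: 'o'=='o', pos 5: 'r'!='u', pos 6: 'q'!='f', pos 7: 'i'!='d'
Differing positions: 6
Hamming distance: 6


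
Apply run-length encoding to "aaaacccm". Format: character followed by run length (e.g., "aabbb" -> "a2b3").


Input: 'aaaacccm'
Operation: identify consecutive runs
Runs: 'aaaa' -> a4, 'ccc' -> c3, 'm' -> m1
Encoded: a4c3m1


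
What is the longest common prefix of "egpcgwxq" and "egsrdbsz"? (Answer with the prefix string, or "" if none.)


String 1: 'egpcgwxq'
String 2: 'egsrdbsz'
Compare position by position:
pos 0: 'e' vs 'e' match
pos 1: 'g' vs 'g' match
pos 2: 'p' vs 's' differ -> stop
Longest common prefix: "eg" (length 2)


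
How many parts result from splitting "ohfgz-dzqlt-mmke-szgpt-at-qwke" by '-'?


Input string: 'ohfgz-dzqlt-mmke-szgpt-at-qwke'
Delimiter: '-'
Split result: 'ohfgz', 'dzqlt', 'mmke', 'szgpt', 'at', 'qwke'
Number of parts: 6


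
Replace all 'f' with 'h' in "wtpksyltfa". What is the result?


Input string: 'wtpksyltfa'
Operation: replace 'f' with 'h'
Positions of 'f': 8
After replacement: wtpksyltha


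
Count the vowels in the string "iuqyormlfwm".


Input string: 'iuqyormlfwm'
Operation: count vowels (a, e, i, o, u)
Scan: s[0]='i' (vowel), s[1]='u' (vowel), s[2]='q', s[3]='y', s[4]='o' (vowel), s[5]='r', s[6]='m', s[7]='l', s[8]='f', s[9]='w', s[10]='m'
Vowels found: 3
Result: 3


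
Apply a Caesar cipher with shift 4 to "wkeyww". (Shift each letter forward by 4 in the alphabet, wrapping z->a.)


Input: 'wkeyww', shift = 4
Operation: for each letter, (position + 4) mod 26
Mapping: 'w'(22+4=26, 26 mod 26=0)->'a', 'k'(10+4=14)->'o', 'e'(4+4=8)->'i', 'y'(24+4=28, 28 mod 26=2)->'c', 'w'(22+4=26, 26 mod 26=0)->'a', 'w'(22+4=26, 26 mod 26=0)->'a'
Result: aoicaa


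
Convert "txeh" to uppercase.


Input string: 'txeh'
Operation: convert each letter to uppercase
Mapping: 't'->'T', 'x'->'X', 'e'->'E', 'h'->'H'
Result: TXEH


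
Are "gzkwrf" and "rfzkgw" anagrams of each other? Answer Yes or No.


String 1: 'gzkwrf' -> sorted: 'fgkrwz'
String 2: 'rfzkgw' -> sorted: 'fgkrwz'
Compare sorted forms: 'fgkrwz' == 'fgkrwz'
Anagram: Yes


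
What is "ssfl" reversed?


Input string: 'ssfl'
Operation: reverse character order
Original order: 's' -> 's' -> 'f' -> 'l'
Reversed order: 'l' -> 'f' -> 's' -> 's'
Result: lfss


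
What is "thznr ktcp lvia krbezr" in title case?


Input string: 'thznr ktcp lvia krbezr'
Operation: capitalize first letter of each word
Word transformations: 'thznr'->'Thznr', 'ktcp'->'Ktcp', 'lvia'->'Lvia', 'krbezr'->'Krbezr'
Result: Thznr Ktcp Lvia Krbezr


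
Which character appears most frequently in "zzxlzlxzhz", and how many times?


Input: 'zzxlzlxzhz'
Operation: tally each character
Counts: 'h':1, 'l':2, 'x':2, 'z':5
Maximum: 'z' appears 5 times


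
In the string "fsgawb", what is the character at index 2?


Input string: 'fsgawb'
Operation: get character at index 2
Index mapping: s[0]='f', s[1]='s', s[2]='g'
Result: 'g'


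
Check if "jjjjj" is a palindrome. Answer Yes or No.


Input string: 'jjjjj'
Reversed: 'jjjjj'
Compare pairs: s[0]='j' vs s[4]='j' (match), s[1]='j' vs s[3]='j' (match)
Palindrome: Yes


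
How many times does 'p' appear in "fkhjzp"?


Input string: 'fkhjzp'
Target character: 'p'
Scan each position: s[5]='p'
Matches found at indices: 5
Total: 1


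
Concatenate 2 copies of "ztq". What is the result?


Input string: 'ztq'
Operation: repeat 2 times
Concatenation: 'ztq' + 'ztq'
Result: ztqztq


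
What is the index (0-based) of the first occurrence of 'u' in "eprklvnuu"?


Input string: 'eprklvnuu'
Target: 'u'
Scanning left to right: s[0]='e', s[1]='p', s[2]='r', s[3]='k', s[4]='l', s[5]='v', s[6]='n', s[7]='u'
First match at index: 7


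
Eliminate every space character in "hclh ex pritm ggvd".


Input string: 'hclh ex pritm ggvd'
Operation: remove all spaces
Words: 'hclh', 'ex', 'pritm', 'ggvd'
Join without spaces: hclhexpritmggvd


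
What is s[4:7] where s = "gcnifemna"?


Input string: 'gcnifemna'
Operation: slice [4:7]
Extract characters: s[4]='f', s[5]='e', s[6]='m'
Result: fem


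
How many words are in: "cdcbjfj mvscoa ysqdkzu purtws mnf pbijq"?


Input string: 'cdcbjfj mvscoa ysqdkzu purtws mnf pbijq'
Operation: split by spaces
Words found: 'cdcbjfj', 'mvscoa', 'ysqdkzu', 'purtws', 'mnf', 'pbijq'
Word count: 6


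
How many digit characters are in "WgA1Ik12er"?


Input string: 'WgA1Ik12er'
Operation: count digit characters (0-9)
Scan: 'W', 'g', 'A', '1'(digit), 'I', 'k', '1'(digit), '2'(digit), 'e', 'r'
Digits found: 3
Result: 3


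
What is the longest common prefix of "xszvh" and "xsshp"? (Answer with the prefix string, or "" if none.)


String 1: 'xszvh'
String 2: 'xsshp'
Compare position by position:
pos 0: 'x' vs 'x' match
pos 1: 's' vs 's' match
pos 2: 'z' vs 's' differ -> stop
Longest common prefix: "xs" (length 2)


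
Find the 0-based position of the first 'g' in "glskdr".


Input string: 'glskdr'
Target: 'g'
Scanning left to right: s[0]='g'
First match at index: 0


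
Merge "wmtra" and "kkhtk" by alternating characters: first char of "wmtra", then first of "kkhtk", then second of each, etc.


String 1: 'wmtra'
String 2: 'kkhtk'
Operation: alternate characters
Pairs: 'w'+'k', 'm'+'k', 't'+'h', 'r'+'t', 'a'+'k'
Result: wkmkthrtak


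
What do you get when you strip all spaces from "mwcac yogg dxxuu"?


Input string: 'mwcac yogg dxxuu'
Operation: remove all spaces
Words: 'mwcac', 'yogg', 'dxxuu'
Join without spaces: mwcacyoggdxxuu


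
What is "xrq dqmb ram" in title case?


Input string: 'xrq dqmb ram'
Operation: capitalize first letter of each word
Word transformations: 'xrq'->'Xrq', 'dqmb'->'Dqmb', 'ram'->'Ram'
Result: Xrq Dqmb Ram


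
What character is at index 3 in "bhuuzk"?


Input string: 'bhuuzk'
Operation: get character at index 3
Index mapping: s[0]='b', s[1]='h', s[2]='u', s[3]='u'
Result: 'u'


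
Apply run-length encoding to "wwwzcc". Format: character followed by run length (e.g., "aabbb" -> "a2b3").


Input: 'wwwzcc'
Operation: identify consecutive runs
Runs: 'www' -> w3, 'z' -> z1, 'cc' -> c2
Encoded: w3z1c2


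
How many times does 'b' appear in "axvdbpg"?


Input string: 'axvdbpg'
Target character: 'b'
Scan each position: s[4]='b'
Matches found at indices: 4
Total: 1


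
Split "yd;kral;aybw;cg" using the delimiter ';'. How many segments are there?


Input string: 'yd;kral;aybw;cg'
Delimiter: ';'
Split result: 'yd', 'kral', 'aybw', 'cg'
Number of parts: 4


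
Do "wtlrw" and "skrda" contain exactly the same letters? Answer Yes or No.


String 1: 'wtlrw' -> sorted: 'lrtww'
String 2: 'skrda' -> sorted: 'adkrs'
Compare sorted forms: 'lrtww' != 'adkrs'
Anagram: No


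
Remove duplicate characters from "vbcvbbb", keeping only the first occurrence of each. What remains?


Input: 'vbcvbbb'
Operation: keep first occurrence of each character
Scan: s[0]='v' new -> keep; s[1]='b' new -> keep; s[2]='c' new -> keep; s[3]='v' seen -> skip; s[4]='b' seen -> skip; s[5]='b' seen -> skip; s[6]='b' seen -> skip
Result: vbc


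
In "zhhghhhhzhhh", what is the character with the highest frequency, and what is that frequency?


Input: 'zhhghhhhzhhh'
Operation: tally each character
Counts: 'g':1, 'h':9, 'z':2
Maximum: 'h' appears 9 times


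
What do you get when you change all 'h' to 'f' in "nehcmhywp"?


Input string: 'nehcmhywp'
Operation: replace 'h' with 'f'
Positions of 'h': 2, 5
After replacement: nefcmfywp


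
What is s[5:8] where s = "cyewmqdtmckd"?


Input string: 'cyewmqdtmckd'
Operation: slice [5:8]
Extract characters: s[5]='q', s[6]='d', s[7]='t'
Result: qdt


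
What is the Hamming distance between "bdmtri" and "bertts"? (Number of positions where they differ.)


String 1: 'bdmtri'
String 2: 'bertts'
Compare each position: pos 0: 'b'=='b', pos 1: 'd'!='e', pos 2: 'm'!='r', pos 3: 't'=='t', pos 4: 'r'!='t', pos 5: 'i'!='s'
Differing positions: 4
Hamming distance: 4


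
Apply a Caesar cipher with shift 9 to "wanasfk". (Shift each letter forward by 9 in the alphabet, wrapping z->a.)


Input: 'wanasfk', shift = 9
Operation: for each letter, (position + 9) mod 26
Mapping: 'w'(22+9=31, 31 mod 26=5)->'f', 'a'(0+9=9)->'j', 'n'(13+9=22)->'w', 'a'(0+9=9)->'j', 's'(18+9=27, 27 mod 26=1)->'b', 'f'(5+9=14)->'o', 'k'(10+9=19)->'t'
Result: fjwjbot


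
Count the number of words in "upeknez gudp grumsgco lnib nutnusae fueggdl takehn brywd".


Input string: 'upeknez gudp grumsgco lnib nutnusae fueggdl takehn brywd'
Operation: split by spaces
Words found: 'upeknez', 'gudp', 'grumsgco', 'lnib', 'nutnusae', 'fueggdl', 'takehn', 'brywd'
Word count: 8


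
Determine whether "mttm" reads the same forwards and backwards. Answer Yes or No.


Input string: 'mttm'
Reversed: 'mttm'
Compare pairs: s[0]='m' vs s[3]='m' (match), s[1]='t' vs s[2]='t' (match)
Palindrome: Yes


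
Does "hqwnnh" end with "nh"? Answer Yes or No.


Input string: 'hqwnnh'
Suffix to check: 'nh'
Last 2 characters of input: 'nh'
Match: True
Result: Yes


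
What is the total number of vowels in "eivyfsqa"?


Input string: 'eivyfsqa'
Operation: count vowels (a, e, i, o, u)
Scan: s[0]='e' (vowel), s[1]='i' (vowel), s[2]='v', s[3]='y', s[4]='f', s[5]='s', s[6]='q', s[7]='a' (vowel)
Vowels found: 3
Result: 3


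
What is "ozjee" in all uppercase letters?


Input string: 'ozjee'
Operation: convert each letter to uppercase
Mapping: 'o'->'O', 'z'->'Z', 'j'->'J', 'e'->'E', 'e'->'E'
Result: OZJEE


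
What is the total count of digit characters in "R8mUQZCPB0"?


Input string: 'R8mUQZCPB0'
Operation: count digit characters (0-9)
Scan: 'R', '8'(digit), 'm', 'U', 'Q', 'Z', 'C', 'P', 'B', '0'(digit)
Digits found: 2
Result: 2


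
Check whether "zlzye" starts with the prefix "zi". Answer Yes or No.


Input string: 'zlzye'
Prefix to check: 'zi'
First 2 characters of input: 'zl'
Match: False
Result: No


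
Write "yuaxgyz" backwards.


Input string: 'yuaxgyz'
Operation: reverse character order
Original order: 'y' -> 'u' -> 'a' -> 'x' -> 'g' -> 'y' -> 'z'
Reversed order: 'z' -> 'y' -> 'g' -> 'x' -> 'a' -> 'u' -> 'y'
Result: zygxauy


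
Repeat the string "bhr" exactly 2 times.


Input string: 'bhr'
Operation: repeat 2 times
Concatenation: 'bhr' + 'bhr'
Result: bhrbhr


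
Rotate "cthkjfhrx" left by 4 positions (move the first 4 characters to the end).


Input: 'cthkjfhrx', shift = 4
Operation: split at index 4 and swap parts
Front part s[0:4] = 'cthk'
Back part s[4:] = 'jfhrx'
Rotated = back + front = 'jfhrx' + 'cthk'
Result: jfhrxcthk


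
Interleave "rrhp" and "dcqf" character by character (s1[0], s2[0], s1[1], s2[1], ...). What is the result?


String 1: 'rrhp'
String 2: 'dcqf'
Operation: alternate characters
Pairs: 'r'+'d', 'r'+'c', 'h'+'q', 'p'+'f'
Result: rdrchqpf


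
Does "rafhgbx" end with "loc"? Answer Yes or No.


Input string: 'rafhgbx'
Suffix to check: 'loc'
Last 3 characters of input: 'gbx'
Match: False
Result: No


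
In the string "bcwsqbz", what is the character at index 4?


Input string: 'bcwsqbz'
Operation: get character at index 4
Index mapping: s[0]='b', s[1]='c', s[2]='w', s[3]='s', s[4]='q'
Result: 'q'


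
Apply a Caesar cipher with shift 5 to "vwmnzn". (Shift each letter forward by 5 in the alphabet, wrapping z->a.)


Input: 'vwmnzn', shift = 5
Operation: for each letter, (position + 5) mod 26
Mapping: 'v'(21+5=26, 26 mod 26=0)->'a', 'w'(22+5=27, 27 mod 26=1)->'b', 'm'(12+5=17)->'r', 'n'(13+5=18)->'s', 'z'(25+5=30, 30 mod 26=4)->'e', 'n'(13+5=18)->'s'
Result: abrses


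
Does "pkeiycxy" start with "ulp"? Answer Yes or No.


Input string: 'pkeiycxy'
Prefix to check: 'ulp'
First 3 characters of input: 'pke'
Match: False
Result: No


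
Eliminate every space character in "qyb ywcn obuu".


Input string: 'qyb ywcn obuu'
Operation: remove all spaces
Words: 'qyb', 'ywcn', 'obuu'
Join without spaces: qybywcnobuu


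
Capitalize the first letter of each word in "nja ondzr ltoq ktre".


Input string: 'nja ondzr ltoq ktre'
Operation: capitalize first letter of each word
Word transformations: 'nja'->'Nja', 'ondzr'->'Ondzr', 'ltoq'->'Ltoq', 'ktre'->'Ktre'
Result: Nja Ondzr Ltoq Ktre


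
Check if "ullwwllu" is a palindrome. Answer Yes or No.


Input string: 'ullwwllu'
Reversed: 'ullwwllu'
Compare pairs: s[0]='u' vs s[7]='u' (match), s[1]='l' vs s[6]='l' (match), s[2]='l' vs s[5]='l' (match), s[3]='w' vs s[4]='w' (match)
Palindrome: Yes


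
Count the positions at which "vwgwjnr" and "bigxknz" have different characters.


String 1: 'vwgwjnr'
String 2: 'bigxknz'
Compare each position: pos 0: 'v'!='b', pos 1: 'w'!='i', pos 2: 'g'=='g', pos 3: 'w'!='x', pos 4: 'j'!='k', pos 5: 'n'=='n', pos 6: 'r'!='z'
Differing positions: 5
Hamming distance: 5


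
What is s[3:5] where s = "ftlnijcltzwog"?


Input string: 'ftlnijcltzwog'
Operation: slice [3:5]
Extract characters: s[3]='n', s[4]='i'
Result: ni


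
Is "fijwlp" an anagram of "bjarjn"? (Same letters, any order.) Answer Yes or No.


String 1: 'bjarjn' -> sorted: 'abjjnr'
String 2: 'fijwlp' -> sorted: 'fijlpw'
Compare sorted forms: 'abjjnr' != 'fijlpw'
Anagram: No


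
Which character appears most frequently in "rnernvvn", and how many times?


Input: 'rnernvvn'
Operation: tally each character
Counts: 'e':1, 'n':3, 'r':2, 'v':2
Maximum: 'n' appears 3 times


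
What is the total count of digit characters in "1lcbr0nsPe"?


Input string: '1lcbr0nsPe'
Operation: count digit characters (0-9)
Scan: '1'(digit), 'l', 'c', 'b', 'r', '0'(digit), 'n', 's', 'P', 'e'
Digits found: 2
Result: 2


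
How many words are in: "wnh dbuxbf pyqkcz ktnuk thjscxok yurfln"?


Input string: 'wnh dbuxbf pyqkcz ktnuk thjscxok yurfln'
Operation: split by spaces
Words found: 'wnh', 'dbuxbf', 'pyqkcz', 'ktnuk', 'thjscxok', 'yurfln'
Word count: 6


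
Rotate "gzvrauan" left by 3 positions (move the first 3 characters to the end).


Input: 'gzvrauan', shift = 3
Operation: split at index 3 and swap parts
Front part s[0:3] = 'gzv'
Back part s[3:] = 'rauan'
Rotated = back + front = 'rauan' + 'gzv'
Result: rauangzv


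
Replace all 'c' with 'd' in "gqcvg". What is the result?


Input string: 'gqcvg'
Operation: replace 'c' with 'd'
Positions of 'c': 2
After replacement: gqdvg


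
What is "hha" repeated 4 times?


Input string: 'hha'
Operation: repeat 4 times
Concatenation: 'hha' + 'hha' + 'hha' + 'hha'
Result: hhahhahhahha


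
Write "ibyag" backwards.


Input string: 'ibyag'
Operation: reverse character order
Original order: 'i' -> 'b' -> 'y' -> 'a' -> 'g'
Reversed order: 'g' -> 'a' -> 'y' -> 'b' -> 'i'
Result: gaybi


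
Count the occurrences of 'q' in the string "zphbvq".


Input string: 'zphbvq'
Target character: 'q'
Scan each position: s[5]='q'
Matches found at indices: 5
Total: 1


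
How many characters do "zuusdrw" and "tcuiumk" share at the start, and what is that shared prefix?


String 1: 'zuusdrw'
String 2: 'tcuiumk'
Compare position by position:
pos 0: 'z' vs 't' differ -> stop
Longest common prefix: "" (length 0)


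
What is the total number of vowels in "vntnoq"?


Input string: 'vntnoq'
Operation: count vowels (a, e, i, o, u)
Scan: s[0]='v', s[1]='n', s[2]='t', s[3]='n', s[4]='o' (vowel), s[5]='q'
Vowels found: 1
Result: 1


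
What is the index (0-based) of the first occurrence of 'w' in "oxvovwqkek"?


Input string: 'oxvovwqkek'
Target: 'w'
Scanning left to right: s[0]='o', s[1]='x', s[2]='v', s[3]='o', s[4]='v', s[5]='w'
First match at index: 5


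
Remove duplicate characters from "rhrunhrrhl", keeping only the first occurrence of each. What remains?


Input: 'rhrunhrrhl'
Operation: keep first occurrence of each character
Scan: s[0]='r' new -> keep; s[1]='h' new -> keep; s[2]='r' seen -> skip; s[3]='u' new -> keep; s[4]='n' new -> keep; s[5]='h' seen -> skip; s[6]='r' seen -> skip; s[7]='r' seen -> skip; s[8]='h' seen -> skip; s[9]='l' new -> keep
Result: rhunl


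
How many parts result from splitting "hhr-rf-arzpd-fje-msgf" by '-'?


Input string: 'hhr-rf-arzpd-fje-msgf'
Delimiter: '-'
Split result: 'hhr', 'rf', 'arzpd', 'fje', 'msgf'
Number of parts: 5


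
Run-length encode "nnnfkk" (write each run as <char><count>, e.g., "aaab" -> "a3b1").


Input: 'nnnfkk'
Operation: identify consecutive runs
Runs: 'nnn' -> n3, 'f' -> f1, 'kk' -> k2
Encoded: n3f1k2


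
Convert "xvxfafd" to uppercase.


Input string: 'xvxfafd'
Operation: convert each letter to uppercase
Mapping: 'x'->'X', 'v'->'V', 'x'->'X', 'f'->'F', 'a'->'A', 'f'->'F', 'd'->'D'
Result: XVXFAFD


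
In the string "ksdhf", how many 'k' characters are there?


Input string: 'ksdhf'
Target character: 'k'
Scan each position: s[0]='k'
Matches found at indices: 0
Total: 1


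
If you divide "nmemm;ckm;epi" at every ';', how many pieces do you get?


Input string: 'nmemm;ckm;epi'
Delimiter: ';'
Split result: 'nmemm', 'ckm', 'epi'
Number of parts: 3


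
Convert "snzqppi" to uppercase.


Input string: 'snzqppi'
Operation: convert each letter to uppercase
Mapping: 's'->'S', 'n'->'N', 'z'->'Z', 'q'->'Q', 'p'->'P', 'p'->'P', 'i'->'I'
Result: SNZQPPI


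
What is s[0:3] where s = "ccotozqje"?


Input string: 'ccotozqje'
Operation: slice [0:3]
Extract characters: s[0]='c', s[1]='c', s[2]='o'
Result: cco


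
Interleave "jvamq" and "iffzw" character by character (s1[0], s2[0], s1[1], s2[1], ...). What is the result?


String 1: 'jvamq'
String 2: 'iffzw'
Operation: alternate characters
Pairs: 'j'+'i', 'v'+'f', 'a'+'f', 'm'+'z', 'q'+'w'
Result: jivfafmzqw


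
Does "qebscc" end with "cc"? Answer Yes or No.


Input string: 'qebscc'
Suffix to check: 'cc'
Last 2 characters of input: 'cc'
Match: True
Result: Yes


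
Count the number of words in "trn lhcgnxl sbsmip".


Input string: 'trn lhcgnxl sbsmip'
Operation: split by spaces
Words found: 'trn', 'lhcgnxl', 'sbsmip'
Word count: 3


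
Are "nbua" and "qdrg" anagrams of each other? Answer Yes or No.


String 1: 'nbua' -> sorted: 'abnu'
String 2: 'qdrg' -> sorted: 'dgqr'
Compare sorted forms: 'abnu' != 'dgqr'
Anagram: No


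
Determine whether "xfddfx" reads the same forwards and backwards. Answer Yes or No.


Input string: 'xfddfx'
Reversed: 'xfddfx'
Compare pairs: s[0]='x' vs s[5]='x' (match), s[1]='f' vs s[4]='f' (match), s[2]='d' vs s[3]='d' (match)
Palindrome: Yes


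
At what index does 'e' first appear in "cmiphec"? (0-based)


Input string: 'cmiphec'
Target: 'e'
Scanning left to right: s[0]='c', s[1]='m', s[2]='i', s[3]='p', s[4]='h', s[5]='e'
First match at index: 5


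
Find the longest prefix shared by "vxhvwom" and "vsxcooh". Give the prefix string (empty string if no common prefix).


String 1: 'vxhvwom'
String 2: 'vsxcooh'
Compare position by position:
pos 0: 'v' vs 'v' match
pos 1: 'x' vs 's' differ -> stop
Longest common prefix: "v" (length 1)


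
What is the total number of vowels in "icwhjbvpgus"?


Input string: 'icwhjbvpgus'
Operation: count vowels (a, e, i, o, u)
Scan: s[0]='i' (vowel), s[1]='c', s[2]='w', s[3]='h', s[4]='j', s[5]='b', s[6]='v', s[7]='p', s[8]='g', s[9]='u' (vowel), s[10]='s'
Vowels found: 2
Result: 2


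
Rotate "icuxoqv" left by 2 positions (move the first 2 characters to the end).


Input: 'icuxoqv', shift = 2
Operation: split at index 2 and swap parts
Front part s[0:2] = 'ic'
Back part s[2:] = 'uxoqv'
Rotated = back + front = 'uxoqv' + 'ic'
Result: uxoqvic


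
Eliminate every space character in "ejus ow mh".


Input string: 'ejus ow mh'
Operation: remove all spaces
Words: 'ejus', 'ow', 'mh'
Join without spaces: ejusowmh


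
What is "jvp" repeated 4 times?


Input string: 'jvp'
Operation: repeat 4 times
Concatenation: 'jvp' + 'jvp' + 'jvp' + 'jvp'
Result: jvpjvpjvpjvp


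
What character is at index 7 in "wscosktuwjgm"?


Input string: 'wscosktuwjgm'
Operation: get character at index 7
Index mapping: s[0]='w', s[1]='s', s[2]='c', s[3]='o', s[4]='s', s[5]='k', s[6]='t', s[7]='u'
Result: 'u'


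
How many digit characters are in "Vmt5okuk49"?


Input string: 'Vmt5okuk49'
Operation: count digit characters (0-9)
Scan: 'V', 'm', 't', '5'(digit), 'o', 'k', 'u', 'k', '4'(digit), '9'(digit)
Digits found: 3
Result: 3


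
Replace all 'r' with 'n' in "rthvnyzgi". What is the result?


Input string: 'rthvnyzgi'
Operation: replace 'r' with 'n'
Positions of 'r': 0
After replacement: nthvnyzgi


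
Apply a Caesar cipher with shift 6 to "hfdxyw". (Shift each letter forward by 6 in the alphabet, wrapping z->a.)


Input: 'hfdxyw', shift = 6
Operation: for each letter, (position + 6) mod 26
Mapping: 'h'(7+6=13)->'n', 'f'(5+6=11)->'l', 'd'(3+6=9)->'j', 'x'(23+6=29, 29 mod 26=3)->'d', 'y'(24+6=30, 30 mod 26=4)->'e', 'w'(22+6=28, 28 mod 26=2)->'c'
Result: nljdec


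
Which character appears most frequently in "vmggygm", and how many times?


Input: 'vmggygm'
Operation: tally each character
Counts: 'g':3, 'm':2, 'v':1, 'y':1
Maximum: 'g' appears 3 times


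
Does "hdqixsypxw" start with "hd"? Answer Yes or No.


Input string: 'hdqixsypxw'
Prefix to check: 'hd'
First 2 characters of input: 'hd'
Match: True
Result: Yes


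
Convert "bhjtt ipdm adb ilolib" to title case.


Input string: 'bhjtt ipdm adb ilolib'
Operation: capitalize first letter of each word
Word transformations: 'bhjtt'->'Bhjtt', 'ipdm'->'Ipdm', 'adb'->'Adb', 'ilolib'->'Ilolib'
Result: Bhjtt Ipdm Adb Ilolib


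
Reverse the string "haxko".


Input string: 'haxko'
Operation: reverse character order
Original order: 'h' -> 'a' -> 'x' -> 'k' -> 'o'
Reversed order: 'o' -> 'k' -> 'x' -> 'a' -> 'h'
Result: okxah


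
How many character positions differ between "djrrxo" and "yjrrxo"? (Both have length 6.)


String 1: 'djrrxo'
String 2: 'yjrrxo'
Compare each position: pos 0: 'd'!='y', pos 1: 'j'=='j', pos 2: 'r'=='r', pos 3: 'r'=='r', pos 4: 'x'=='x', pos 5: 'o'=='o'
Differing positions: 1
Hamming distance: 1


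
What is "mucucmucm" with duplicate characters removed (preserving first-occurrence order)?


Input: 'mucucmucm'
Operation: keep first occurrence of each character
Scan: s[0]='m' new -> keep; s[1]='u' new -> keep; s[2]='c' new -> keep; s[3]='u' seen -> skip; s[4]='c' seen -> skip; s[5]='m' seen -> skip; s[6]='u' seen -> skip; s[7]='c' seen -> skip; s[8]='m' seen -> skip
Result: muc


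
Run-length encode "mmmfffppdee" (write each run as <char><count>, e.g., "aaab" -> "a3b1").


Input: 'mmmfffppdee'
Operation: identify consecutive runs
Runs: 'mmm' -> m3, 'fff' -> f3, 'pp' -> p2, 'd' -> d1, 'ee' -> e2
Encoded: m3f3p2d1e2


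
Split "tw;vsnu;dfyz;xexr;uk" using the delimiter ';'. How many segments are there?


Input string: 'tw;vsnu;dfyz;xexr;uk'
Delimiter: ';'
Split result: 'tw', 'vsnu', 'dfyz', 'xexr', 'uk'
Number of parts: 5


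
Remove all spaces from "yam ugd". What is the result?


Input string: 'yam ugd'
Operation: remove all spaces
Words: 'yam', 'ugd'
Join without spaces: yamugd


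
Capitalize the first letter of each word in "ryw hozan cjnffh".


Input string: 'ryw hozan cjnffh'
Operation: capitalize first letter of each word
Word transformations: 'ryw'->'Ryw', 'hozan'->'Hozan', 'cjnffh'->'Cjnffh'
Result: Ryw Hozan Cjnffh


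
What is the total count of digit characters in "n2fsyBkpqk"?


Input string: 'n2fsyBkpqk'
Operation: count digit characters (0-9)
Scan: 'n', '2'(digit), 'f', 's', 'y', 'B', 'k', 'p', 'q', 'k'
Digits found: 1
Result: 1


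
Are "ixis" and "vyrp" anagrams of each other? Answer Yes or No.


String 1: 'ixis' -> sorted: 'iisx'
String 2: 'vyrp' -> sorted: 'prvy'
Compare sorted forms: 'iisx' != 'prvy'
Anagram: No


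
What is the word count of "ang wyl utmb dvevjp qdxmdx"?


Input string: 'ang wyl utmb dvevjp qdxmdx'
Operation: split by spaces
Words found: 'ang', 'wyl', 'utmb', 'dvevjp', 'qdxmdx'
Word count: 5


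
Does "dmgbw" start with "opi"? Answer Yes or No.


Input string: 'dmgbw'
Prefix to check: 'opi'
First 3 characters of input: 'dmg'
Match: False
Result: No


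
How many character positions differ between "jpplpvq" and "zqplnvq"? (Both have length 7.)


String 1: 'jpplpvq'
String 2: 'zqplnvq'
Compare each position: pos 0: 'j'!='z', pos 1: 'p'!='q', pos 2: 'p'=='p', pos 3: 'l'=='l', pos 4: 'p'!='n', pos 5: 'v'=='v', pos 6: 'q'=='q'
Differing positions: 3
Hamming distance: 3


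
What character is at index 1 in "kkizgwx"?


Input string: 'kkizgwx'
Operation: get character at index 1
Index mapping: s[0]='k', s[1]='k'
Result: 'k'


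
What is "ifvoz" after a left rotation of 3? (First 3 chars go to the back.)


Input: 'ifvoz', shift = 3
Operation: split at index 3 and swap parts
Front part s[0:3] = 'ifv'
Back part s[3:] = 'oz'
Rotated = back + front = 'oz' + 'ifv'
Result: ozifv


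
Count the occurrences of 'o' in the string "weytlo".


Input string: 'weytlo'
Target character: 'o'
Scan each position: s[5]='o'
Matches found at indices: 5
Total: 1


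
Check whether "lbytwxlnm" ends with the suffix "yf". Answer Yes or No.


Input string: 'lbytwxlnm'
Suffix to check: 'yf'
Last 2 characters of input: 'nm'
Match: False
Result: No


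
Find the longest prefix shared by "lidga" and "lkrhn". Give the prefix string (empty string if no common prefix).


String 1: 'lidga'
String 2: 'lkrhn'
Compare position by position:
pos 0: 'l' vs 'l' match
pos 1: 'i' vs 'k' differ -> stop
Longest common prefix: "l" (length 1)


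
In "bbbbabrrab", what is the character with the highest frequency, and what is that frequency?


Input: 'bbbbabrrab'
Operation: tally each character
Counts: 'a':2, 'b':6, 'r':2
Maximum: 'b' appears 6 times


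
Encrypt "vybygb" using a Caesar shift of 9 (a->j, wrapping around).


Input: 'vybygb', shift = 9
Operation: for each letter, (position + 9) mod 26
Mapping: 'v'(21+9=30, 30 mod 26=4)->'e', 'y'(24+9=33, 33 mod 26=7)->'h', 'b'(1+9=10)->'k', 'y'(24+9=33, 33 mod 26=7)->'h', 'g'(6+9=15)->'p', 'b'(1+9=10)->'k'
Result: ehkhpk


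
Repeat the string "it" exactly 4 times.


Input string: 'it'
Operation: repeat 4 times
Concatenation: 'it' + 'it' + 'it' + 'it'
Result: itititit


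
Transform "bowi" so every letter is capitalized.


Input string: 'bowi'
Operation: convert each letter to uppercase
Mapping: 'b'->'B', 'o'->'O', 'w'->'W', 'i'->'I'
Result: BOWI


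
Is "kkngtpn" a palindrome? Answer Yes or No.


Input string: 'kkngtpn'
Reversed: 'nptgnkk'
Compare pairs: s[0]='k' vs s[6]='n' (mismatch), s[1]='k' vs s[5]='p' (mismatch), s[2]='n' vs s[4]='t' (mismatch)
Palindrome: No


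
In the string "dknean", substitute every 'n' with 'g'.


Input string: 'dknean'
Operation: replace 'n' with 'g'
Positions of 'n': 2, 5
After replacement: dkgeag


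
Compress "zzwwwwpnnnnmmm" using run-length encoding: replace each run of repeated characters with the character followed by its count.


Input: 'zzwwwwpnnnnmmm'
Operation: identify consecutive runs
Runs: 'zz' -> z2, 'wwww' -> w4, 'p' -> p1, 'nnnn' -> n4, 'mmm' -> m3
Encoded: z2w4p1n4m3


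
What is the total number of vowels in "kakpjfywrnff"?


Input string: 'kakpjfywrnff'
Operation: count vowels (a, e, i, o, u)
Scan: s[0]='k', s[1]='a' (vowel), s[2]='k', s[3]='p', s[4]='j', s[5]='f', s[6]='y', s[7]='w', s[8]='r', s[9]='n', s[10]='f', s[11]='f'
Vowels found: 1
Result: 1


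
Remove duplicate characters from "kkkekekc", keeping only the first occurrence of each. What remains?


Input: 'kkkekekc'
Operation: keep first occurrence of each character
Scan: s[0]='k' new -> keep; s[1]='k' seen -> skip; s[2]='k' seen -> skip; s[3]='e' new -> keep; s[4]='k' seen -> skip; s[5]='e' seen -> skip; s[6]='k' seen -> skip; s[7]='c' new -> keep
Result: kec


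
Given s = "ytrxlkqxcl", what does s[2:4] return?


Input string: 'ytrxlkqxcl'
Operation: slice [2:4]
Extract characters: s[2]='r', s[3]='x'
Result: rx


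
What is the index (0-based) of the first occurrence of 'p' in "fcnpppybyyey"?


Input string: 'fcnpppybyyey'
Target: 'p'
Scanning left to right: s[0]='f', s[1]='c', s[2]='n', s[3]='p'
First match at index: 3


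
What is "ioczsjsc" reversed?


Input string: 'ioczsjsc'
Operation: reverse character order
Original order: 'i' -> 'o' -> 'c' -> 'z' -> 's' -> 'j' -> 's' -> 'c'
Reversed order: 'c' -> 's' -> 'j' -> 's' -> 'z' -> 'c' -> 'o' -> 'i'
Result: csjszcoi


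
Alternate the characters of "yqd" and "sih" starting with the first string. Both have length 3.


String 1: 'yqd'
String 2: 'sih'
Operation: alternate characters
Pairs: 'y'+'s', 'q'+'i', 'd'+'h'
Result: ysqidh


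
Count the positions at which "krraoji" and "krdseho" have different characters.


String 1: 'krraoji'
String 2: 'krdseho'
Compare each position: pos 0: 'k'=='k', pos 1: 'r'=='r', pos 2: 'r'!='d', pos 3: 'a'!='s', pos 4: 'o'!='e', pos 5: 'j'!='h', pos 6: 'i'!='o'
Differing positions: 5
Hamming distance: 5


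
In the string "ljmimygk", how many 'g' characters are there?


Input string: 'ljmimygk'
Target character: 'g'
Scan each position: s[6]='g'
Matches found at indices: 6
Total: 1


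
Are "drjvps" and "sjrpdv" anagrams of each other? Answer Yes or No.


String 1: 'drjvps' -> sorted: 'djprsv'
String 2: 'sjrpdv' -> sorted: 'djprsv'
Compare sorted forms: 'djprsv' == 'djprsv'
Anagram: Yes


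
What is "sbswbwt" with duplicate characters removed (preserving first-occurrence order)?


Input: 'sbswbwt'
Operation: keep first occurrence of each character
Scan: s[0]='s' new -> keep; s[1]='b' new -> keep; s[2]='s' seen -> skip; s[3]='w' new -> keep; s[4]='b' seen -> skip; s[5]='w' seen -> skip; s[6]='t' new -> keep
Result: sbwt


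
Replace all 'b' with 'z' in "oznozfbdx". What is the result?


Input string: 'oznozfbdx'
Operation: replace 'b' with 'z'
Positions of 'b': 6
After replacement: oznozfzdx


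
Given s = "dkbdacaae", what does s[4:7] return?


Input string: 'dkbdacaae'
Operation: slice [4:7]
Extract characters: s[4]='a', s[5]='c', s[6]='a'
Result: aca


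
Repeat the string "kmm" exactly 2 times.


Input string: 'kmm'
Operation: repeat 2 times
Concatenation: 'kmm' + 'kmm'
Result: kmmkmm


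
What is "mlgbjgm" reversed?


Input string: 'mlgbjgm'
Operation: reverse character order
Original order: 'm' -> 'l' -> 'g' -> 'b' -> 'j' -> 'g' -> 'm'
Reversed order: 'm' -> 'g' -> 'j' -> 'b' -> 'g' -> 'l' -> 'm'
Result: mgjbglm


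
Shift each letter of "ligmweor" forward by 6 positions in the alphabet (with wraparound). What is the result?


Input: 'ligmweor', shift = 6
Operation: for each letter, (position + 6) mod 26
Mapping: 'l'(11+6=17)->'r', 'i'(8+6=14)->'o', 'g'(6+6=12)->'m', 'm'(12+6=18)->'s', 'w'(22+6=28, 28 mod 26=2)->'c', 'e'(4+6=10)->'k', 'o'(14+6=20)->'u', 'r'(17+6=23)->'x'
Result: romsckux


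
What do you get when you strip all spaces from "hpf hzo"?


Input string: 'hpf hzo'
Operation: remove all spaces
Words: 'hpf', 'hzo'
Join without spaces: hpfhzo


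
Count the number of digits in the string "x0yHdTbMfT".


Input string: 'x0yHdTbMfT'
Operation: count digit characters (0-9)
Scan: 'x', '0'(digit), 'y', 'H', 'd', 'T', 'b', 'M', 'f', 'T'
Digits found: 1
Result: 1


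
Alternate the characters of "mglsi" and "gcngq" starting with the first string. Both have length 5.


String 1: 'mglsi'
String 2: 'gcngq'
Operation: alternate characters
Pairs: 'm'+'g', 'g'+'c', 'l'+'n', 's'+'g', 'i'+'q'
Result: mggclnsgiq


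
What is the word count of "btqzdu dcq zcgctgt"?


Input string: 'btqzdu dcq zcgctgt'
Operation: split by spaces
Words found: 'btqzdu', 'dcq', 'zcgctgt'
Word count: 3


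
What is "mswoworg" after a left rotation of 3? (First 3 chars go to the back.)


Input: 'mswoworg', shift = 3
Operation: split at index 3 and swap parts
Front part s[0:3] = 'msw'
Back part s[3:] = 'oworg'
Rotated = back + front = 'oworg' + 'msw'
Result: oworgmsw


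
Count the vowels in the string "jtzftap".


Input string: 'jtzftap'
Operation: count vowels (a, e, i, o, u)
Scan: s[0]='j', s[1]='t', s[2]='z', s[3]='f', s[4]='t', s[5]='a' (vowel), s[6]='p'
Vowels found: 1
Result: 1
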